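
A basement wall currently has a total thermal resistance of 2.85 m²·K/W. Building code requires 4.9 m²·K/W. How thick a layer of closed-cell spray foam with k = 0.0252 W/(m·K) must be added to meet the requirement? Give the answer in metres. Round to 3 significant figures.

ΔR = 4.9 − 2.85 = 2.05 m²·K/W
L = ΔR × k = 2.05 × 0.0252 = 0.05166 m

0.0517 m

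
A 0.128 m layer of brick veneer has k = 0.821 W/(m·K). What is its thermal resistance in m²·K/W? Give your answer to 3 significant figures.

0.156 m²·K/W

R = L/k = 0.128/0.821 = 0.1559 m²·K/W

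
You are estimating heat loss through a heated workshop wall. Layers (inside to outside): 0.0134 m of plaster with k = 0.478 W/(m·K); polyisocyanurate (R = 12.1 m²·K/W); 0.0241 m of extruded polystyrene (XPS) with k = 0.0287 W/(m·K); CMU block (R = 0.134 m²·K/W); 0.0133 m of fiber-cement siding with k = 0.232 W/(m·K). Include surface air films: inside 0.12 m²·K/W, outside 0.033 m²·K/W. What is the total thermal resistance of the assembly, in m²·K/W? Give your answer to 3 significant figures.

13.3 m²·K/W

0.0134/0.478 = 0.02803
0.0241/0.0287 = 0.8397
0.0133/0.232 = 0.05733
R_total = 0.12 + 0.02803 + 12.1 + 0.8397 + 0.134 + 0.05733 + 0.033 = 13.31 m²·K/W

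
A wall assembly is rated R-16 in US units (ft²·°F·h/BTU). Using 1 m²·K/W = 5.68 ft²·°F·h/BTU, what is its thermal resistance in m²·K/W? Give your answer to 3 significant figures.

2.82 m²·K/W

R_SI = 16/5.68 = 2.817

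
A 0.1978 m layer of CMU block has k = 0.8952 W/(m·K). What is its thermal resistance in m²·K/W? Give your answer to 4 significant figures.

R = L/k = 0.1978/0.8952 = 0.22096 m²·K/W

0.2210 m²·K/W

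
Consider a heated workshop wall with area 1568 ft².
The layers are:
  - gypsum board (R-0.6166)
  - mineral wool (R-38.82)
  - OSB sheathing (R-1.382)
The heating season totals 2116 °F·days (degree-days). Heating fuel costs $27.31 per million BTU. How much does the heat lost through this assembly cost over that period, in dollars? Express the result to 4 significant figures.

R_total = 0.6166 + 38.82 + 1.382 = 40.819 ft²·°F·h/BTU
E = A × HDD × 24 / R = 1568 × 2116 × 24 / 40.819 = 1950800 BTU
Cost = 1950800/10⁶ × 27.31 = $53.277

53.28 dollars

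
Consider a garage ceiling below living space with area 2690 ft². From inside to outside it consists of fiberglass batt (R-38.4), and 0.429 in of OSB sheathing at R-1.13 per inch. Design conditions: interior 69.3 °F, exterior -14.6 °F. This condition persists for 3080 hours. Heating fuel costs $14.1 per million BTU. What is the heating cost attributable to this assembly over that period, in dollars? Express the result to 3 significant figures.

252 dollars

0.429 × 1.13 = 0.4848
R_total = 38.4 + 0.4848 = 38.88 ft²·°F·h/BTU
Q = 2690 × (69.3 − (-14.6)) / 38.88 = 5804 BTU/h
E = 5804 × 3080 = 17880000 BTU
Cost = 17880000/10⁶ × 14.1 = $252.1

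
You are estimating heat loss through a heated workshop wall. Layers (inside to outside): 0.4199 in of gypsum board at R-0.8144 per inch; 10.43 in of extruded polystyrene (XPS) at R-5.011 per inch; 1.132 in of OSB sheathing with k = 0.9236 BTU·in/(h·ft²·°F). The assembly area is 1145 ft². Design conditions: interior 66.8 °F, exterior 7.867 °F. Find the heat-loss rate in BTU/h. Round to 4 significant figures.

1253 BTU/h

0.4199 × 0.8144 = 0.34197
10.43 × 5.011 = 52.265
1.132/0.9236 = 1.2256
R_total = 0.34197 + 52.265 + 1.2256 = 53.832 ft²·°F·h/BTU
Q = A·ΔT/R = 1145 × (66.8 − 7.867) / 53.832 = 1253.5 BTU/h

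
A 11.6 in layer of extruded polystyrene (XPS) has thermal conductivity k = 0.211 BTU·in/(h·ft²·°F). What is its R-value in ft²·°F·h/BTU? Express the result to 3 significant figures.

55.0 ft²·°F·h/BTU

R = L/k = 11.6/0.211 = 54.98 ft²·°F·h/BTU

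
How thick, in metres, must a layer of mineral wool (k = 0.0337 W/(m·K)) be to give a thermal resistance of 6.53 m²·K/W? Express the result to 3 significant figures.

L = R·k = 6.53 × 0.0337 = 0.2201 m

0.220 m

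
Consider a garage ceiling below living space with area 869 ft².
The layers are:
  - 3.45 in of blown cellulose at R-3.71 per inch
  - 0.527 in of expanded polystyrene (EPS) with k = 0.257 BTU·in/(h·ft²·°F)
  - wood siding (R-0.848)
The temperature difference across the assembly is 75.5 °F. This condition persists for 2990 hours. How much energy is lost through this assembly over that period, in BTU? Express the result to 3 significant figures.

12500000 BTU

3.45 × 3.71 = 12.8
0.527/0.257 = 2.051
R_total = 12.8 + 2.051 + 0.848 = 15.7 ft²·°F·h/BTU
Q = 869 × 75.5 / 15.7 = 4179 BTU/h
E = 4179 × 2990 = 12500000 BTU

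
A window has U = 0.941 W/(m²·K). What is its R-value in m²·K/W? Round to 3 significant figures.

1.06 m²·K/W

R = 1/U = 1/0.941 = 1.063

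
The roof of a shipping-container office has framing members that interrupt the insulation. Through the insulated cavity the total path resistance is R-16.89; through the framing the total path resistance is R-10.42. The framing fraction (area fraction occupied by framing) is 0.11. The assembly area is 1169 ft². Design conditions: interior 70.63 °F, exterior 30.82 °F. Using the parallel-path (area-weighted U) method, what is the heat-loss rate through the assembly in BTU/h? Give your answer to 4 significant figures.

U_eff = 0.89/16.89 + 0.11/10.42 = 0.052694 + 0.010557 = 0.063251
R_eff = 1/U_eff = 15.81 ft²·°F·h/BTU
Q = 1169 × (70.63 − 30.82) / 15.81 = 2943.5 BTU/h

2944 BTU/h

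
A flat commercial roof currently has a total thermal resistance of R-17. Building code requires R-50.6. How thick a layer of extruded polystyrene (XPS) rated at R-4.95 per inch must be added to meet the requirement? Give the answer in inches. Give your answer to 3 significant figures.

6.79 in

ΔR = 50.6 − 17 = 33.6 ft²·°F·h/BTU
L = ΔR / (R/in) = 33.6/4.95 = 6.788 in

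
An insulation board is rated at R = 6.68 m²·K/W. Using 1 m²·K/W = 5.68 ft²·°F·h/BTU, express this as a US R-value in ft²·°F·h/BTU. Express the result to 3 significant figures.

R_US = 6.68 × 5.68 = 37.94

37.9 ft²·°F·h/BTU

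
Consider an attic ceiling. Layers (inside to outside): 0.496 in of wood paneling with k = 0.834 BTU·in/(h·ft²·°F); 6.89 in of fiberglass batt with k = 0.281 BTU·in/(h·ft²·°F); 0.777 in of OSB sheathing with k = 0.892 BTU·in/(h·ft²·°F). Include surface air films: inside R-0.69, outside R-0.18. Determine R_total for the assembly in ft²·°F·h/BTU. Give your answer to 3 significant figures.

0.496/0.834 = 0.5947
6.89/0.281 = 24.52
0.777/0.892 = 0.8711
R_total = 0.69 + 0.5947 + 24.52 + 0.8711 + 0.18 = 26.86 ft²·°F·h/BTU

26.9 ft²·°F·h/BTU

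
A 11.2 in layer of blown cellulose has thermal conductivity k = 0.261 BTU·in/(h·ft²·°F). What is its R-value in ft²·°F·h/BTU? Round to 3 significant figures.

R = L/k = 11.2/0.261 = 42.91 ft²·°F·h/BTU

42.9 ft²·°F·h/BTU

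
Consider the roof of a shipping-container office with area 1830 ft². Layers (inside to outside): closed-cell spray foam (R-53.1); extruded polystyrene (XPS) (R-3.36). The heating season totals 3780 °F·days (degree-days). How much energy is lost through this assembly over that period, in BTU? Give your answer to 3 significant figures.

2940000 BTU

R_total = 53.1 + 3.36 = 56.46 ft²·°F·h/BTU
E = A × HDD × 24 / R = 1830 × 3780 × 24 / 56.46 = 2940000 BTU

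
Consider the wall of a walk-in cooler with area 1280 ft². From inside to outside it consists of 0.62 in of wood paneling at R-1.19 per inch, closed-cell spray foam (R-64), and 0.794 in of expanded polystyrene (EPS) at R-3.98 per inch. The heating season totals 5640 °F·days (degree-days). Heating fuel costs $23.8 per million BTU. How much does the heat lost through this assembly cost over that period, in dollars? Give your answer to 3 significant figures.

60.7 dollars

0.62 × 1.19 = 0.7378
0.794 × 3.98 = 3.16
R_total = 0.7378 + 64 + 3.16 = 67.9 ft²·°F·h/BTU
E = A × HDD × 24 / R = 1280 × 5640 × 24 / 67.9 = 2552000 BTU
Cost = 2552000/10⁶ × 23.8 = $60.73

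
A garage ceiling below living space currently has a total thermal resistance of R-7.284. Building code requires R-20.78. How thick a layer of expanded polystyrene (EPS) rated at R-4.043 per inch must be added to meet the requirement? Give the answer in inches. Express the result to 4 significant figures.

ΔR = 20.78 − 7.284 = 13.496 ft²·°F·h/BTU
L = ΔR / (R/in) = 13.496/4.043 = 3.3381 in

3.338 in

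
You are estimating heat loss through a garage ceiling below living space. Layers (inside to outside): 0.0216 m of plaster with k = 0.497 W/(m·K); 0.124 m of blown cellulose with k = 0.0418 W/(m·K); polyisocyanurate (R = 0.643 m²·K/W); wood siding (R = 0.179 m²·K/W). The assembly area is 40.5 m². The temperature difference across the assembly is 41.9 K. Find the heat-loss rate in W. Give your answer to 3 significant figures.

0.0216/0.497 = 0.04346
0.124/0.0418 = 2.967
R_total = 0.04346 + 2.967 + 0.643 + 0.179 = 3.832 m²·K/W
Q = A·ΔT/R = 40.5 × 41.9 / 3.832 = 442.8 W

443 W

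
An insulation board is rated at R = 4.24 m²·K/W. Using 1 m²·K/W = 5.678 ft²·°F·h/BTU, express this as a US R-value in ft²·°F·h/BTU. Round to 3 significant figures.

24.1 ft²·°F·h/BTU

R_US = 4.24 × 5.678 = 24.07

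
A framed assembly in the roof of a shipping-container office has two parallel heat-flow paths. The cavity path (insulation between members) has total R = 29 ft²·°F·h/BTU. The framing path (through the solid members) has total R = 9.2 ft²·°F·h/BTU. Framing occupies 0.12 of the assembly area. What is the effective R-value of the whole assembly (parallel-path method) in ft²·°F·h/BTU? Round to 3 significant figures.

U_eff = 0.88/29 + 0.12/9.2 = 0.03034 + 0.01304 = 0.04339
R_eff = 1/U_eff = 23.05 ft²·°F·h/BTU

23.0 ft²·°F·h/BTU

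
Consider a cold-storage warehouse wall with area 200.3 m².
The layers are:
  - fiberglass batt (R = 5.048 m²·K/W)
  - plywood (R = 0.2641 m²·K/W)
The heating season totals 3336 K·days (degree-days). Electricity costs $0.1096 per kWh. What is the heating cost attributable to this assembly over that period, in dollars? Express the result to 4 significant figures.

R_total = 5.048 + 0.2641 = 5.3121 m²·K/W
E = A × HDD × 24 / R / 1000 = 200.3 × 3336 × 24 / 5.3121 / 1000 = 3018.9 kWh
Cost = 3018.9 × 0.1096 = $330.87

330.9 dollars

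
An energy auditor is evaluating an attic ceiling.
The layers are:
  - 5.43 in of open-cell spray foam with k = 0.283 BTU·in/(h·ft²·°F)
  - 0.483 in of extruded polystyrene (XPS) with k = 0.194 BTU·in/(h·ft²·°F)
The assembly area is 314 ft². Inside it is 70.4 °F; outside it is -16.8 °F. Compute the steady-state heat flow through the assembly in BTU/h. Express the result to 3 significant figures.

5.43/0.283 = 19.19
0.483/0.194 = 2.49
R_total = 19.19 + 2.49 = 21.68 ft²·°F·h/BTU
Q = A·ΔT/R = 314 × (70.4 − (-16.8)) / 21.68 = 1263 BTU/h

1260 BTU/h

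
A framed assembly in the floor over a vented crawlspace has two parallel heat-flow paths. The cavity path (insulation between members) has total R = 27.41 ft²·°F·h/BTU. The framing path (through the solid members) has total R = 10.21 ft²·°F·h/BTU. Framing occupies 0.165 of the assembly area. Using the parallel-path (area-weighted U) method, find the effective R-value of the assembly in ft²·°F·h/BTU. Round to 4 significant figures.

U_eff = 0.835/27.41 + 0.165/10.21 = 0.030463 + 0.016161 = 0.046624
R_eff = 1/U_eff = 21.448 ft²·°F·h/BTU

21.45 ft²·°F·h/BTU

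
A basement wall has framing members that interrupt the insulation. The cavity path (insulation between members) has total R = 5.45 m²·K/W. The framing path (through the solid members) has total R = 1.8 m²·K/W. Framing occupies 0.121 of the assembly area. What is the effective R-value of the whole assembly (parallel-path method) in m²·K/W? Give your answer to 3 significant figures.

U_eff = 0.879/5.45 + 0.121/1.8 = 0.1613 + 0.06722 = 0.2285
R_eff = 1/U_eff = 4.376 m²·K/W

4.38 m²·K/W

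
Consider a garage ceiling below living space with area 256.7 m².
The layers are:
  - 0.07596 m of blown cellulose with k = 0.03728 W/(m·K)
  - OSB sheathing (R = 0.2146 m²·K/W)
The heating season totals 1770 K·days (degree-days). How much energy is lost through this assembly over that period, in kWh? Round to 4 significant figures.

0.07596/0.03728 = 2.0376
R_total = 2.0376 + 0.2146 = 2.2522 m²·K/W
E = A × HDD × 24 / R / 1000 = 256.7 × 1770 × 24 / 2.2522 / 1000 = 4841.9 kWh

4842 kWh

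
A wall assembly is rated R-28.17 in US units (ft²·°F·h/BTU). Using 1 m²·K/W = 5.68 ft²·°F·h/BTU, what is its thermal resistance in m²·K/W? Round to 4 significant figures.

R_SI = 28.17/5.68 = 4.9595

4.960 m²·K/W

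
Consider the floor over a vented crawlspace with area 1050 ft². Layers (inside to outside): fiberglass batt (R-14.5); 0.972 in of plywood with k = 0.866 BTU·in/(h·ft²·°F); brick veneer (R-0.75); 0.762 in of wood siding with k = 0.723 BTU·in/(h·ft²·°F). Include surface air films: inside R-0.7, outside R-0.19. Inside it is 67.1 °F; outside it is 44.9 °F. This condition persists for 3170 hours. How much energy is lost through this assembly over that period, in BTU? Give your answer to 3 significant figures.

0.972/0.866 = 1.122
0.762/0.723 = 1.054
R_total = 0.7 + 14.5 + 1.122 + 0.75 + 1.054 + 0.19 = 18.32 ft²·°F·h/BTU
Q = 1050 × (67.1 − 44.9) / 18.32 = 1273 BTU/h
E = 1273 × 3170 = 4034000 BTU

4030000 BTU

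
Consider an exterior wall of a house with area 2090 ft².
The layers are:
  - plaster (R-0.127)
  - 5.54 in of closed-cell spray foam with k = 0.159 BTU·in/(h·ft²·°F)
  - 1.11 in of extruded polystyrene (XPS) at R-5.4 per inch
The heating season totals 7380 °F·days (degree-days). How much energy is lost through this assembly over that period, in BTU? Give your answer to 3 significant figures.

5.54/0.159 = 34.84
1.11 × 5.4 = 5.994
R_total = 0.127 + 34.84 + 5.994 = 40.96 ft²·°F·h/BTU
E = A × HDD × 24 / R = 2090 × 7380 × 24 / 40.96 = 9037000 BTU

9040000 BTU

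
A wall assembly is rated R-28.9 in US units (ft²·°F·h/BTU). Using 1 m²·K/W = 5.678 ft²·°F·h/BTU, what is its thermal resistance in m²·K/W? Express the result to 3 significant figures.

5.09 m²·K/W

R_SI = 28.9/5.678 = 5.09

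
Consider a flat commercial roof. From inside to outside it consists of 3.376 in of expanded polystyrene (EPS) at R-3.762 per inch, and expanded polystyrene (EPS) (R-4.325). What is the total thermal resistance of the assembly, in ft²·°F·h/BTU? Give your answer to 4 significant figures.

3.376 × 3.762 = 12.701
R_total = 12.701 + 4.325 = 17.026 ft²·°F·h/BTU

17.03 ft²·°F·h/BTU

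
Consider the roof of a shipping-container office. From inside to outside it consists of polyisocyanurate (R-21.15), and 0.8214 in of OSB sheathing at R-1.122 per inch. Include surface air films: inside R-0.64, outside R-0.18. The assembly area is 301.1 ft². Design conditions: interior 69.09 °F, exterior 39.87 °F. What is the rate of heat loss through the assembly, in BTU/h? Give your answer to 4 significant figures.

0.8214 × 1.122 = 0.92161
R_total = 0.64 + 21.15 + 0.92161 + 0.18 = 22.892 ft²·°F·h/BTU
Q = A·ΔT/R = 301.1 × (69.09 − 39.87) / 22.892 = 384.34 BTU/h

384.3 BTU/h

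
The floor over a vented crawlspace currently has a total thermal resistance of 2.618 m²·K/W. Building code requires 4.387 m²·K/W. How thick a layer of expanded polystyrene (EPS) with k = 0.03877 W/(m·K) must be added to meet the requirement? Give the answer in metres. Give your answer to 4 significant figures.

ΔR = 4.387 − 2.618 = 1.769 m²·K/W
L = ΔR × k = 1.769 × 0.03877 = 0.068584 m

0.06858 m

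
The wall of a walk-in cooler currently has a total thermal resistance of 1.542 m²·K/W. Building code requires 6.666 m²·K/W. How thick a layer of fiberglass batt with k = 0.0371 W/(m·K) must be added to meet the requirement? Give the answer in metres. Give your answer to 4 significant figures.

ΔR = 6.666 − 1.542 = 5.124 m²·K/W
L = ΔR × k = 5.124 × 0.0371 = 0.1901 m

0.1901 m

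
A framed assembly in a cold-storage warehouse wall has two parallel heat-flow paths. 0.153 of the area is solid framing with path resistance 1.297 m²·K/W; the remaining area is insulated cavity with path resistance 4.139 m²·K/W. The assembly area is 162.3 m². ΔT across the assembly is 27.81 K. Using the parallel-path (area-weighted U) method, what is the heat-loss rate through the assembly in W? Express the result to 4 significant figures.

1456 W

U_eff = 0.847/4.139 + 0.153/1.297 = 0.20464 + 0.11796 = 0.3226
R_eff = 1/U_eff = 3.0998 m²·K/W
Q = 162.3 × 27.81 / 3.0998 = 1456.1 W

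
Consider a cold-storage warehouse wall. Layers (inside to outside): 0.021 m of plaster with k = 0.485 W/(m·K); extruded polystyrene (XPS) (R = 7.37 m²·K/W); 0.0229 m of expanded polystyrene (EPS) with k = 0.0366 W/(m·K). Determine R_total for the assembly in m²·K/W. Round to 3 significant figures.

8.04 m²·K/W

0.021/0.485 = 0.0433
0.0229/0.0366 = 0.6257
R_total = 0.0433 + 7.37 + 0.6257 = 8.039 m²·K/W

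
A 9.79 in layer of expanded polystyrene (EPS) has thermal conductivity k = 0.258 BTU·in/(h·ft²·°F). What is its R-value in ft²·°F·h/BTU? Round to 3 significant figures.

37.9 ft²·°F·h/BTU

R = L/k = 9.79/0.258 = 37.95 ft²·°F·h/BTU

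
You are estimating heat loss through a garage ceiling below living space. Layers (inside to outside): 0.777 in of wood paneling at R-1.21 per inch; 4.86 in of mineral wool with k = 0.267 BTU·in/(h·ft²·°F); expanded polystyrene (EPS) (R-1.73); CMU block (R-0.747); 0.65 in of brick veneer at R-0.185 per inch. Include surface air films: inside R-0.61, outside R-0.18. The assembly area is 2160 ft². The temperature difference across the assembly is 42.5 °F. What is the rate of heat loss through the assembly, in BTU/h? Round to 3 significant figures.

4070 BTU/h

0.777 × 1.21 = 0.9402
4.86/0.267 = 18.2
0.65 × 0.185 = 0.1202
R_total = 0.61 + 0.9402 + 18.2 + 1.73 + 0.747 + 0.1202 + 0.18 = 22.53 ft²·°F·h/BTU
Q = A·ΔT/R = 2160 × 42.5 / 22.53 = 4075 BTU/h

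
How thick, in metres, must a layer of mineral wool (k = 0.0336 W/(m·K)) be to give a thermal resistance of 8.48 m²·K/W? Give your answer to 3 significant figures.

0.285 m

L = R·k = 8.48 × 0.0336 = 0.2849 m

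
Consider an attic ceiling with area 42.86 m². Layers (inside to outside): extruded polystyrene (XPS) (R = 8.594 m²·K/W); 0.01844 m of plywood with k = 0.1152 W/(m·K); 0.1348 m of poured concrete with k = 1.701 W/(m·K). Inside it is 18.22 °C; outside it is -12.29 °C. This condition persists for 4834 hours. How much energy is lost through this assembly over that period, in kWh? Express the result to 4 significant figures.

715.6 kWh

0.01844/0.1152 = 0.16007
0.1348/1.701 = 0.079248
R_total = 8.594 + 0.16007 + 0.079248 = 8.8333 m²·K/W
Q = 42.86 × (18.22 − (-12.29)) / 8.8333 = 148.04 W
E = 148.04 W × 4834 h / 1000 = 715.61 kWh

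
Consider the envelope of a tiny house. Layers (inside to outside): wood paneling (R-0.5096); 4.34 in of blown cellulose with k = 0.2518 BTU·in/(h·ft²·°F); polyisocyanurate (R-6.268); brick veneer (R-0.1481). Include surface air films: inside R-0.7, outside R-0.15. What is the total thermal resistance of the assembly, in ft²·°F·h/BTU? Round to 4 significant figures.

25.01 ft²·°F·h/BTU

4.34/0.2518 = 17.236
R_total = 0.7 + 0.5096 + 17.236 + 6.268 + 0.1481 + 0.15 = 25.012 ft²·°F·h/BTU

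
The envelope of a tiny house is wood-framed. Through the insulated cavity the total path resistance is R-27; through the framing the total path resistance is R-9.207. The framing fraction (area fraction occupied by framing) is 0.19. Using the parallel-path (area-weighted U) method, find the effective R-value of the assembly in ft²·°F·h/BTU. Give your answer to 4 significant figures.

U_eff = 0.81/27 + 0.19/9.207 = 0.03 + 0.020636 = 0.050636
R_eff = 1/U_eff = 19.749 ft²·°F·h/BTU

19.75 ft²·°F·h/BTU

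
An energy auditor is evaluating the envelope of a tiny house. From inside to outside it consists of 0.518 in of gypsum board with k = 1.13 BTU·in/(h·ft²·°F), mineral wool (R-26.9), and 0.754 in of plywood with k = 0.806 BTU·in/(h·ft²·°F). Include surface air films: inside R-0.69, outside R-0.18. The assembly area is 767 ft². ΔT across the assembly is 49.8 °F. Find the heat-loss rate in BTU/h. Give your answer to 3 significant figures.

0.518/1.13 = 0.4584
0.754/0.806 = 0.9355
R_total = 0.69 + 0.4584 + 26.9 + 0.9355 + 0.18 = 29.16 ft²·°F·h/BTU
Q = A·ΔT/R = 767 × 49.8 / 29.16 = 1310 BTU/h

1310 BTU/h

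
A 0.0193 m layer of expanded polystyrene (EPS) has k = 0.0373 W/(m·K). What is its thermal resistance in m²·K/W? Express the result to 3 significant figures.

0.517 m²·K/W

R = L/k = 0.0193/0.0373 = 0.5174 m²·K/W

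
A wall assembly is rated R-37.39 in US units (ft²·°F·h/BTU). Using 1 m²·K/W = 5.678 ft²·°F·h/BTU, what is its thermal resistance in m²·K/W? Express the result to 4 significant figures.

6.585 m²·K/W

R_SI = 37.39/5.678 = 6.5851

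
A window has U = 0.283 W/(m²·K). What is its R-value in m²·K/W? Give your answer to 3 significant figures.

R = 1/U = 1/0.283 = 3.534

3.53 m²·K/W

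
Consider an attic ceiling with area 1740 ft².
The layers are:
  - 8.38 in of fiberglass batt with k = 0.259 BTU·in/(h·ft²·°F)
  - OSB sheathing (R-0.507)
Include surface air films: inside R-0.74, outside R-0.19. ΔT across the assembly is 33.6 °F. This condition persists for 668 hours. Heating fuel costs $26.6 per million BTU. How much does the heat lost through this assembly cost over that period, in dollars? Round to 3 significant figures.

30.7 dollars

8.38/0.259 = 32.36
R_total = 0.74 + 32.36 + 0.507 + 0.19 = 33.79 ft²·°F·h/BTU
Q = 1740 × 33.6 / 33.79 = 1730 BTU/h
E = 1730 × 668 = 1156000 BTU
Cost = 1156000/10⁶ × 26.6 = $30.74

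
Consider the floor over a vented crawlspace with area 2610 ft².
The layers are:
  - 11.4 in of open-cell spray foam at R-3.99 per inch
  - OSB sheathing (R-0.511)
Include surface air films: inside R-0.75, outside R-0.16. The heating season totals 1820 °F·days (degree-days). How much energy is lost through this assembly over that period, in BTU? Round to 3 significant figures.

11.4 × 3.99 = 45.49
R_total = 0.75 + 45.49 + 0.511 + 0.16 = 46.91 ft²·°F·h/BTU
E = A × HDD × 24 / R = 2610 × 1820 × 24 / 46.91 = 2430000 BTU

2430000 BTU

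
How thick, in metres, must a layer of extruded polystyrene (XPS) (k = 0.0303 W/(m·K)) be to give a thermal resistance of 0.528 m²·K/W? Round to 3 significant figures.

L = R·k = 0.528 × 0.0303 = 0.016 m

0.0160 m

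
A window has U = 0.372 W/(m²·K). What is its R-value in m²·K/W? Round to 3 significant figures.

R = 1/U = 1/0.372 = 2.688

2.69 m²·K/W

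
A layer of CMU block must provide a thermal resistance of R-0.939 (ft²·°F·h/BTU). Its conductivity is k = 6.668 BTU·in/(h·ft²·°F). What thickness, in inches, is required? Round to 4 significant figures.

6.261 in

L = R × k = 0.939 × 6.668 = 6.2613 in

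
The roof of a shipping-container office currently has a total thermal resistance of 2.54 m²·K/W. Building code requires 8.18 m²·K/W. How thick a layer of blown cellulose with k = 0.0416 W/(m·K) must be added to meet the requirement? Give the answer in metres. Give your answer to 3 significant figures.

ΔR = 8.18 − 2.54 = 5.64 m²·K/W
L = ΔR × k = 5.64 × 0.0416 = 0.2346 m

0.235 m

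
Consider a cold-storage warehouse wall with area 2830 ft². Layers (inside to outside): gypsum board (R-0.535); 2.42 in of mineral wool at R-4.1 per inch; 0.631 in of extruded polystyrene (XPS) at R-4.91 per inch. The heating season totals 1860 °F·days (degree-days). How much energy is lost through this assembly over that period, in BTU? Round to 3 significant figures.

9320000 BTU

2.42 × 4.1 = 9.922
0.631 × 4.91 = 3.098
R_total = 0.535 + 9.922 + 3.098 = 13.56 ft²·°F·h/BTU
E = A × HDD × 24 / R = 2830 × 1860 × 24 / 13.56 = 9320000 BTU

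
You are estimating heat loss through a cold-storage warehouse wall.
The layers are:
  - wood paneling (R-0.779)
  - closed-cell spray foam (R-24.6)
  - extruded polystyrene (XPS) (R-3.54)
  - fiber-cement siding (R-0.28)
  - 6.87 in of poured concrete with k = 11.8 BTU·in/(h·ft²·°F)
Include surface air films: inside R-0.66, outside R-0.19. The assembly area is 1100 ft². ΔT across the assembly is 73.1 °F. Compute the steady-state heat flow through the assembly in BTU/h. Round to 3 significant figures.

2630 BTU/h

6.87/11.8 = 0.5822
R_total = 0.66 + 0.779 + 24.6 + 3.54 + 0.28 + 0.5822 + 0.19 = 30.63 ft²·°F·h/BTU
Q = A·ΔT/R = 1100 × 73.1 / 30.63 = 2625 BTU/h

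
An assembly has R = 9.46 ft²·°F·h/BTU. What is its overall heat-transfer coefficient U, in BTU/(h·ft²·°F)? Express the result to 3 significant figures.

U = 1/R = 1/9.46 = 0.1057

0.106 BTU/(h·ft²·°F)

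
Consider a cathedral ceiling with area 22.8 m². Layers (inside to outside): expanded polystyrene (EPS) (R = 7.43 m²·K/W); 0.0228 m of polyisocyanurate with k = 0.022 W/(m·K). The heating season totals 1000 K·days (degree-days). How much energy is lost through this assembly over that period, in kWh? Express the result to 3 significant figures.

64.6 kWh

0.0228/0.022 = 1.036
R_total = 7.43 + 1.036 = 8.466 m²·K/W
E = A × HDD × 24 / R / 1000 = 22.8 × 1000 × 24 / 8.466 / 1000 = 64.63 kWh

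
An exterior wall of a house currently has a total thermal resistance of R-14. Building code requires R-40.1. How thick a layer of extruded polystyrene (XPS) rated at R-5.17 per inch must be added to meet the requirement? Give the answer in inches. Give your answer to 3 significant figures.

5.05 in

ΔR = 40.1 − 14 = 26.1 ft²·°F·h/BTU
L = ΔR / (R/in) = 26.1/5.17 = 5.048 in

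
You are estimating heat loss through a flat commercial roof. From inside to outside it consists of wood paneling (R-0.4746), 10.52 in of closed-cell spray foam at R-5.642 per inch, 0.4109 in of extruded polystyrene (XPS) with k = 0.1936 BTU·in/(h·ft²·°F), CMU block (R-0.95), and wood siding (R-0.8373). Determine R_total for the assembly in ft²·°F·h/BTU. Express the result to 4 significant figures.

63.74 ft²·°F·h/BTU

10.52 × 5.642 = 59.354
0.4109/0.1936 = 2.1224
R_total = 0.4746 + 59.354 + 2.1224 + 0.95 + 0.8373 = 63.738 ft²·°F·h/BTU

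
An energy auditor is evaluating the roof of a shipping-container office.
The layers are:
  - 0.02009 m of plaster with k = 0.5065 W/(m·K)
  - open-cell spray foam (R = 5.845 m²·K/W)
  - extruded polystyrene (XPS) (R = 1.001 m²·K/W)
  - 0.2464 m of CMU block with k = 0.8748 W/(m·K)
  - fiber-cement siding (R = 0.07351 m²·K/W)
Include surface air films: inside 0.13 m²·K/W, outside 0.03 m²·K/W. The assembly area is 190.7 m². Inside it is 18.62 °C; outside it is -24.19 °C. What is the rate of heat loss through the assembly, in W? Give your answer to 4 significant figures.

0.02009/0.5065 = 0.039664
0.2464/0.8748 = 0.28166
R_total = 0.13 + 0.039664 + 5.845 + 1.001 + 0.28166 + 0.07351 + 0.03 = 7.4008 m²·K/W
Q = A·ΔT/R = 190.7 × (18.62 − (-24.19)) / 7.4008 = 1103.1 W

1103 W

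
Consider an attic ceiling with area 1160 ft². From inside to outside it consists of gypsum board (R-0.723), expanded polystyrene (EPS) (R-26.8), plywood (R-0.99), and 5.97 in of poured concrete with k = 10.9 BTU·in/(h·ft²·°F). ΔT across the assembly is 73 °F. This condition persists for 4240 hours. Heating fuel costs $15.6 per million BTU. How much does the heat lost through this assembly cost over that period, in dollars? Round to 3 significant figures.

5.97/10.9 = 0.5477
R_total = 0.723 + 26.8 + 0.99 + 0.5477 = 29.06 ft²·°F·h/BTU
Q = 1160 × 73 / 29.06 = 2914 BTU/h
E = 2914 × 4240 = 12350000 BTU
Cost = 12350000/10⁶ × 15.6 = $192.7

193 dollars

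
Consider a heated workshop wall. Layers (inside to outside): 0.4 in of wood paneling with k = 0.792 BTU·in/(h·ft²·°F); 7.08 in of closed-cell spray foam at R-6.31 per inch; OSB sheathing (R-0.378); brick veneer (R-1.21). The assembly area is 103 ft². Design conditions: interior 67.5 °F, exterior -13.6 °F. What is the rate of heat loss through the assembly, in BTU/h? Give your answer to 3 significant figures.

179 BTU/h

0.4/0.792 = 0.5051
7.08 × 6.31 = 44.67
R_total = 0.5051 + 44.67 + 0.378 + 1.21 = 46.77 ft²·°F·h/BTU
Q = A·ΔT/R = 103 × (67.5 − (-13.6)) / 46.77 = 178.6 BTU/h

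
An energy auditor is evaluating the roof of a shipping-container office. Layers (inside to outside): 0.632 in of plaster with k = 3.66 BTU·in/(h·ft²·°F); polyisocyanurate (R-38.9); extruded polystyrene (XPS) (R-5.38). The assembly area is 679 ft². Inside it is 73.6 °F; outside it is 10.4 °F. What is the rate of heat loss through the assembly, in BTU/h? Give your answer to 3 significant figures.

965 BTU/h

0.632/3.66 = 0.1727
R_total = 0.1727 + 38.9 + 5.38 = 44.45 ft²·°F·h/BTU
Q = A·ΔT/R = 679 × (73.6 − 10.4) / 44.45 = 965.4 BTU/h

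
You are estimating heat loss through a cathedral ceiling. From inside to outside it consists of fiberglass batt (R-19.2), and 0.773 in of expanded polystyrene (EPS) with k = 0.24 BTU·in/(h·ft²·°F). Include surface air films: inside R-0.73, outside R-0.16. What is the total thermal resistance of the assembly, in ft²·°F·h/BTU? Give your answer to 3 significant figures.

23.3 ft²·°F·h/BTU

0.773/0.24 = 3.221
R_total = 0.73 + 19.2 + 3.221 + 0.16 = 23.31 ft²·°F·h/BTU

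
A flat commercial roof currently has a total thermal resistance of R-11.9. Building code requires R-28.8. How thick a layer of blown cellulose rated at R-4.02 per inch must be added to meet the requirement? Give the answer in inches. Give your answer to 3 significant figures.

ΔR = 28.8 − 11.9 = 16.9 ft²·°F·h/BTU
L = ΔR / (R/in) = 16.9/4.02 = 4.204 in

4.20 in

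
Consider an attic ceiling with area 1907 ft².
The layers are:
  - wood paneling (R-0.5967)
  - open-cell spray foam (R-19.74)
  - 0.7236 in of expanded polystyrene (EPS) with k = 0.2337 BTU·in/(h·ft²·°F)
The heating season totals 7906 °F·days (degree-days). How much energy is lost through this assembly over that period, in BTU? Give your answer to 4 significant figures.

0.7236/0.2337 = 3.0963
R_total = 0.5967 + 19.74 + 3.0963 = 23.433 ft²·°F·h/BTU
E = A × HDD × 24 / R = 1907 × 7906 × 24 / 23.433 = 15442000 BTU

15440000 BTU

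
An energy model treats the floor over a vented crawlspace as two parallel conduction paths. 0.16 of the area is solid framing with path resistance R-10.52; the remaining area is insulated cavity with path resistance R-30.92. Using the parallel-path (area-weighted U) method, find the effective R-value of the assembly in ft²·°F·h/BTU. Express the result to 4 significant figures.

23.60 ft²·°F·h/BTU

U_eff = 0.84/30.92 + 0.16/10.52 = 0.027167 + 0.015209 = 0.042376
R_eff = 1/U_eff = 23.598 ft²·°F·h/BTU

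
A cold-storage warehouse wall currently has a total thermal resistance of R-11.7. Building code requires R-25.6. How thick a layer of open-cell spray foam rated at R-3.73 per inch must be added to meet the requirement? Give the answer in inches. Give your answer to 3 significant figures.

ΔR = 25.6 − 11.7 = 13.9 ft²·°F·h/BTU
L = ΔR / (R/in) = 13.9/3.73 = 3.727 in

3.73 in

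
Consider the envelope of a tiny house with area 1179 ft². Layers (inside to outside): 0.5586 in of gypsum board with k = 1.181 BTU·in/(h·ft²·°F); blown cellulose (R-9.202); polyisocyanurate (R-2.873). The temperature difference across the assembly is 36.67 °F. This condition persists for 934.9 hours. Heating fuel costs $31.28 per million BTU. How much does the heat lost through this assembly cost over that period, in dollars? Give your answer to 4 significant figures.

100.8 dollars

0.5586/1.181 = 0.47299
R_total = 0.47299 + 9.202 + 2.873 = 12.548 ft²·°F·h/BTU
Q = 1179 × 36.67 / 12.548 = 3445.5 BTU/h
E = 3445.5 × 934.9 = 3221200 BTU
Cost = 3221200/10⁶ × 31.28 = $100.76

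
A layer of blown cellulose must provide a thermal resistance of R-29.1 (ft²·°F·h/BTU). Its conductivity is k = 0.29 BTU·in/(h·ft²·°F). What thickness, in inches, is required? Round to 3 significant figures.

8.44 in

L = R × k = 29.1 × 0.29 = 8.439 in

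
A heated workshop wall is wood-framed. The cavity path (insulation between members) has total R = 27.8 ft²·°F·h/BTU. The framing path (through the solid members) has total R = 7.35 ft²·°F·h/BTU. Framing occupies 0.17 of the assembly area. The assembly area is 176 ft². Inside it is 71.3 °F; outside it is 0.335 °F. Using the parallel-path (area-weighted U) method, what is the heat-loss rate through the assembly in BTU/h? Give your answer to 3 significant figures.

U_eff = 0.83/27.8 + 0.17/7.35 = 0.02986 + 0.02313 = 0.05299
R_eff = 1/U_eff = 18.87 ft²·°F·h/BTU
Q = 176 × (71.3 − 0.335) / 18.87 = 661.8 BTU/h

662 BTU/h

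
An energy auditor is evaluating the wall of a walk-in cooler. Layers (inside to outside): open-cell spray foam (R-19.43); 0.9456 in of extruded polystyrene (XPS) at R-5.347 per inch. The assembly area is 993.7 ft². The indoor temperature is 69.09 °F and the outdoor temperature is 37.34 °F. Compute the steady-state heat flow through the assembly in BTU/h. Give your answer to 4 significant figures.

1288 BTU/h

0.9456 × 5.347 = 5.0561
R_total = 19.43 + 5.0561 = 24.486 ft²·°F·h/BTU
Q = A·ΔT/R = 993.7 × (69.09 − 37.34) / 24.486 = 1288.5 BTU/h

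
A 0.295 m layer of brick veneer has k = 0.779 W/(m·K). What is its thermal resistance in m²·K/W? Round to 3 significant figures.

0.379 m²·K/W

R = L/k = 0.295/0.779 = 0.3787 m²·K/W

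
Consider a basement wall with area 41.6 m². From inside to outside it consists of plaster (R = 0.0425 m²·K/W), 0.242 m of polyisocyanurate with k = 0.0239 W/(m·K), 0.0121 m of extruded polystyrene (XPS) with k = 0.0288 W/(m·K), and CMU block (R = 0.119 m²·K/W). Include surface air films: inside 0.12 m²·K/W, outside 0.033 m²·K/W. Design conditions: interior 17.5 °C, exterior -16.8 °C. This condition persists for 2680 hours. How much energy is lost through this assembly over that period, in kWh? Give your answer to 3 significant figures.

0.242/0.0239 = 10.13
0.0121/0.0288 = 0.4201
R_total = 0.12 + 0.0425 + 10.13 + 0.4201 + 0.119 + 0.033 = 10.86 m²·K/W
Q = 41.6 × (17.5 − (-16.8)) / 10.86 = 131.4 W
E = 131.4 W × 2680 h / 1000 = 352.1 kWh

352 kWh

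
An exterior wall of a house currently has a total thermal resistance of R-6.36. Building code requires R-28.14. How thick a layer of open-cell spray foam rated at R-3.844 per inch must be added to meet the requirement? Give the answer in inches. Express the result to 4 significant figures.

5.666 in

ΔR = 28.14 − 6.36 = 21.78 ft²·°F·h/BTU
L = ΔR / (R/in) = 21.78/3.844 = 5.666 in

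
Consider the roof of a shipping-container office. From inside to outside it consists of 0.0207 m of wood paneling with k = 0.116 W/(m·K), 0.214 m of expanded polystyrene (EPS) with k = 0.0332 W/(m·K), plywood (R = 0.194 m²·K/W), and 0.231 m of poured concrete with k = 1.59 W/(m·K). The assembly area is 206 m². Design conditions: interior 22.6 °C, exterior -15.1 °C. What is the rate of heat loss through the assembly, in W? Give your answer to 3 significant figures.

1120 W

0.0207/0.116 = 0.1784
0.214/0.0332 = 6.446
0.231/1.59 = 0.1453
R_total = 0.1784 + 6.446 + 0.194 + 0.1453 = 6.964 m²·K/W
Q = A·ΔT/R = 206 × (22.6 − (-15.1)) / 6.964 = 1115 W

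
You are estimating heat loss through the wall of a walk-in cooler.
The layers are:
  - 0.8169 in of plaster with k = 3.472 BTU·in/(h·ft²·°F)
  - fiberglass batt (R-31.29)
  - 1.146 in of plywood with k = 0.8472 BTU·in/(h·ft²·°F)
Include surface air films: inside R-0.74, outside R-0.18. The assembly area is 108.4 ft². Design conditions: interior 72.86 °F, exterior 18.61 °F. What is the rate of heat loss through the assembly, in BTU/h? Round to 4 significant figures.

0.8169/3.472 = 0.23528
1.146/0.8472 = 1.3527
R_total = 0.74 + 0.23528 + 31.29 + 1.3527 + 0.18 = 33.798 ft²·°F·h/BTU
Q = A·ΔT/R = 108.4 × (72.86 − 18.61) / 33.798 = 174 BTU/h

174.0 BTU/h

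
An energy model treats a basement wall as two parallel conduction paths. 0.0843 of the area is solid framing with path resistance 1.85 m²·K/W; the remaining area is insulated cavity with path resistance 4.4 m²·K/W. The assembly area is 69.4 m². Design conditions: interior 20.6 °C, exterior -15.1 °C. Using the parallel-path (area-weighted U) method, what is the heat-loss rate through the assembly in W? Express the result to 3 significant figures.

629 W

U_eff = 0.9157/4.4 + 0.0843/1.85 = 0.2081 + 0.04557 = 0.2537
R_eff = 1/U_eff = 3.942 m²·K/W
Q = 69.4 × (20.6 − (-15.1)) / 3.942 = 628.5 W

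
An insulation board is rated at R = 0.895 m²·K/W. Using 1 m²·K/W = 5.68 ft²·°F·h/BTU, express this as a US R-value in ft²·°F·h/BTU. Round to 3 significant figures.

R_US = 0.895 × 5.68 = 5.084

5.08 ft²·°F·h/BTU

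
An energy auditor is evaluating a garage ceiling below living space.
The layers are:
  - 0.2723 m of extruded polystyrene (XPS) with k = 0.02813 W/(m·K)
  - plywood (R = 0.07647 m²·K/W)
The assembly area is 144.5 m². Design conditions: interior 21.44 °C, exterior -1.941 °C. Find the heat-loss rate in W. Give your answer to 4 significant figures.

346.3 W

0.2723/0.02813 = 9.6801
R_total = 9.6801 + 0.07647 = 9.7565 m²·K/W
Q = A·ΔT/R = 144.5 × (21.44 − (-1.941)) / 9.7565 = 346.29 W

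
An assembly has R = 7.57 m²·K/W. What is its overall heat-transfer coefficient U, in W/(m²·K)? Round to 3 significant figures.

0.132 W/(m²·K)

U = 1/R = 1/7.57 = 0.1321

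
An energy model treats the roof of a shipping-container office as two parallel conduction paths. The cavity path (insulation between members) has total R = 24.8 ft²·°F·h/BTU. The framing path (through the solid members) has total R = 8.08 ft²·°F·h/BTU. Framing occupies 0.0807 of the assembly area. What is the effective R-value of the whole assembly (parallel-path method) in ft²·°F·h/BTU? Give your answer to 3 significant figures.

21.3 ft²·°F·h/BTU

U_eff = 0.9193/24.8 + 0.0807/8.08 = 0.03707 + 0.009988 = 0.04706
R_eff = 1/U_eff = 21.25 ft²·°F·h/BTU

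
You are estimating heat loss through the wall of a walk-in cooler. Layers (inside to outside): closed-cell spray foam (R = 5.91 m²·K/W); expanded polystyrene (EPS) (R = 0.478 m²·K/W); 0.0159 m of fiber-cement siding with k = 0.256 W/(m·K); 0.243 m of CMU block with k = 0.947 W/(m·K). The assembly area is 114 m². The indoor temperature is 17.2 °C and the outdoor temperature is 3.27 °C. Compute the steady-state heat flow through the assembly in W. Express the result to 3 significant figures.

237 W

0.0159/0.256 = 0.06211
0.243/0.947 = 0.2566
R_total = 5.91 + 0.478 + 0.06211 + 0.2566 = 6.707 m²·K/W
Q = A·ΔT/R = 114 × (17.2 − 3.27) / 6.707 = 236.8 W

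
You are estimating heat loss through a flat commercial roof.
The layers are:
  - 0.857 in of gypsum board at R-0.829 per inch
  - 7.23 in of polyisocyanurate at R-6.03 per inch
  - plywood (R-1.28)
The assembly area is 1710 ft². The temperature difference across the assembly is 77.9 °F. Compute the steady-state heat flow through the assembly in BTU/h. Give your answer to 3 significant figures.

2920 BTU/h

0.857 × 0.829 = 0.7105
7.23 × 6.03 = 43.6
R_total = 0.7105 + 43.6 + 1.28 = 45.59 ft²·°F·h/BTU
Q = A·ΔT/R = 1710 × 77.9 / 45.59 = 2922 BTU/h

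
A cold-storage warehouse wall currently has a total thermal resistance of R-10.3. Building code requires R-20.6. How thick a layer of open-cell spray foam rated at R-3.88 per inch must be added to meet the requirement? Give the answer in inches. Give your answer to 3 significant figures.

ΔR = 20.6 − 10.3 = 10.3 ft²·°F·h/BTU
L = ΔR / (R/in) = 10.3/3.88 = 2.655 in

2.65 in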